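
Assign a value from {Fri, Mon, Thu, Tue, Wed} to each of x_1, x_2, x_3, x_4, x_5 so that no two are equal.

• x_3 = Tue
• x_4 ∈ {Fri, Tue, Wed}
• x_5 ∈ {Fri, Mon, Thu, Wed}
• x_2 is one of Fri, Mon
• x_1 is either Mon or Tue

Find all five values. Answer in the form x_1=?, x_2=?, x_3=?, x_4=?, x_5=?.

x_3's domain is down to {Tue}, so x_3 = Tue. Eliminate Tue elsewhere: x_1, x_4.
x_1 has just one choice, so x_1 = Mon. So x_2, x_5 can't be Mon.
x_2 must be Fri (only option left). Eliminate Fri elsewhere: x_4, x_5.
x_4 must be Wed (only option left). So x_5 can't be Wed.
x_5's domain is down to {Thu}, so x_5 = Thu.

x_1=Mon, x_2=Fri, x_3=Tue, x_4=Wed, x_5=Thu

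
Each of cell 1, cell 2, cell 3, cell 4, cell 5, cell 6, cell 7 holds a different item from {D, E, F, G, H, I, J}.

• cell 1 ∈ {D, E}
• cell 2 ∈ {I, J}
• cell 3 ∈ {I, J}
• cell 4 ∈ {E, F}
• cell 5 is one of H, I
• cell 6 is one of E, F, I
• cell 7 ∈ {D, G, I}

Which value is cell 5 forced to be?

The 7 variables draw from only 7 values {D, E, F, G, H, I, J}, so each is used; only cell 7 can be G, hence cell 7 = G.
The 6 still-open variables draw from only 6 values {D, E, F, H, I, J}, so each is used; only cell 1 can be D, hence cell 1 = D.
The 5 still-open variables together cover exactly {E, F, H, I, J} — 5 values for 5 variables — and H appears only in cell 5's list, so cell 5 = H.

H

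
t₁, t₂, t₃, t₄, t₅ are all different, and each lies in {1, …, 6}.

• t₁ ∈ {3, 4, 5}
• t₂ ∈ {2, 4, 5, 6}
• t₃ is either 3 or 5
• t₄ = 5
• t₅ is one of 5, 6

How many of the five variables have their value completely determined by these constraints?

5

t₄ must be 5 (only option left). So t₁, t₂, t₃, t₅ can't be 5.
t₅'s domain is down to {6}, so t₅ = 6. Eliminate 6 elsewhere: t₂.
t₃'s domain is down to {3}, so t₃ = 3. Eliminate 3 elsewhere: t₁.
t₁'s domain is down to {4}, so t₁ = 4. So t₂ can't be 4.
That leaves t₂ = 2.
Every variable is fixed: t₁=4, t₂=2, t₃=3, t₄=5, t₅=6. That makes 5.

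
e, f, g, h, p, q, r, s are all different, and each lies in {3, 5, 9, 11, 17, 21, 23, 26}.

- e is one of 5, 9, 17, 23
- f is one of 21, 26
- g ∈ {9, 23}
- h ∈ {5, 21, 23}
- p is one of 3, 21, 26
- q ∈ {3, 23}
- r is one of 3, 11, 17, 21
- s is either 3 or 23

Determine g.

The 8 variables draw from only 8 values {3, 5, 9, 11, 17, 21, 23, 26}, so each is used; only r can be 11, hence r = 11.
The 7 still-open variables draw from only 7 values {3, 5, 9, 17, 21, 23, 26}, so each is used; only e can be 17, hence e = 17.
The 6 still-open variables draw from only 6 values {3, 5, 9, 21, 23, 26}, so each is used; only h can be 5, hence h = 5.
The 5 still-open variables together cover exactly {3, 9, 21, 23, 26} — 5 values for 5 variables — and 9 appears only in g's list, so g = 9.

9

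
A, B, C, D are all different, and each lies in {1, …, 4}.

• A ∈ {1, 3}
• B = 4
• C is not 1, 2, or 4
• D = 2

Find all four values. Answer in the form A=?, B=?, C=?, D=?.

B must be 4 (only option left).
That leaves C = 3. Eliminate 3 elsewhere: A.
D has just one choice, so D = 2.
A's domain is down to {1}, so A = 1.

A=1, B=4, C=3, D=2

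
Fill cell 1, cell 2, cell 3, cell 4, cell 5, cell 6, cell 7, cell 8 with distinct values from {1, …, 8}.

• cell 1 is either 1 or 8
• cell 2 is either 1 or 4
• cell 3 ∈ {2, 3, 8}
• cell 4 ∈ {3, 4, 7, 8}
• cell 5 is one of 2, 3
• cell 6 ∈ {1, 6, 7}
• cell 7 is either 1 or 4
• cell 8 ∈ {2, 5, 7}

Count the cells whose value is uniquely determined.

The 8 variables together cover exactly {1, 2, 3, 4, 5, 6, 7, 8} — 8 values for 8 variables — and 5 appears only in cell 8's list, so cell 8 = 5.
Among the 7 still-open variables, 6 fits only cell 6 (and all 7 values in {1, 2, 3, 4, 6, 7, 8} must be used), so cell 6 = 6.
The 6 still-open variables together cover exactly {1, 2, 3, 4, 7, 8} — 6 values for 6 variables — and 7 appears only in cell 4's list, so cell 4 = 7.
cell 2 and cell 7 share exactly the 2 values {1, 4}; by pigeonhole those values go to them, so strike 1, 4 from cell 1.
cell 1 must be 8 (only option left). Strike 8 from cell 3.
Determined: cell 1=8, cell 4=7, cell 6=6, cell 8=5. The other cells each still have more than one consistent value. That makes 4.

4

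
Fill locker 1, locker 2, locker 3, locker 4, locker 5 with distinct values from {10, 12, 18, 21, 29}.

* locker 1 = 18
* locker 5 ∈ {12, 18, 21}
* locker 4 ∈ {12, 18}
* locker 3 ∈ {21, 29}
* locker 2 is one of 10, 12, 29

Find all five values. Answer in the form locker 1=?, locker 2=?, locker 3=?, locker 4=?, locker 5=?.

locker 1 has just one choice, so locker 1 = 18. So locker 4, locker 5 can't be 18.
locker 4 has just one choice, so locker 4 = 12. Strike 12 from locker 2, locker 5.
locker 5 has just one choice, so locker 5 = 21. Eliminate 21 elsewhere: locker 3.
That leaves locker 3 = 29. Strike 29 from locker 2.
locker 2's domain is down to {10}, so locker 2 = 10.

locker 1=18, locker 2=10, locker 3=29, locker 4=12, locker 5=21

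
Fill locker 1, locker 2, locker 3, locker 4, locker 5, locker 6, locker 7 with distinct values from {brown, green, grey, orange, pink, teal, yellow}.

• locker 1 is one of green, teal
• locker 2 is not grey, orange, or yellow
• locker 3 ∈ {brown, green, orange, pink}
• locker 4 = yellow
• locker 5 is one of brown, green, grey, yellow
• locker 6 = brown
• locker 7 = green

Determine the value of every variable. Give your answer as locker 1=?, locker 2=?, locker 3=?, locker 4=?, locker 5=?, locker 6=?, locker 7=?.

locker 4's domain is down to {yellow}, so locker 4 = yellow. So locker 5 can't be yellow.
locker 6's domain is down to {brown}, so locker 6 = brown. Strike brown from locker 2, locker 3, locker 5.
locker 7 must be green (only option left). Eliminate green elsewhere: locker 1, locker 2, locker 3, locker 5.
That leaves locker 1 = teal. Remove teal from locker 2.
locker 2 has just one choice, so locker 2 = pink. Eliminate pink elsewhere: locker 3.
locker 3 must be orange (only option left).
That leaves locker 5 = grey.

locker 1=teal, locker 2=pink, locker 3=orange, locker 4=yellow, locker 5=grey, locker 6=brown, locker 7=green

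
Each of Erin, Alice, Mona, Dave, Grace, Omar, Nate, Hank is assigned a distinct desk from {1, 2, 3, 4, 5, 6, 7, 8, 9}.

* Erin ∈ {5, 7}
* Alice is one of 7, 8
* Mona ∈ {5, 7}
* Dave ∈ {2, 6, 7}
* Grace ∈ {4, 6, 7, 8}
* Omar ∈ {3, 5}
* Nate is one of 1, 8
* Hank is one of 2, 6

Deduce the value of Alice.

The 8 variables together cover exactly {1, 2, 3, 4, 5, 6, 7, 8} — 8 values for 8 variables — and 1 appears only in Nate's list, so Nate = 1.
Among the 7 still-open variables, 3 fits only Omar (and all 7 values in {2, 3, 4, 5, 6, 7, 8} must be used), so Omar = 3.
The 6 still-open variables together cover exactly {2, 4, 5, 6, 7, 8} — 6 values for 6 variables — and 4 appears only in Grace's list, so Grace = 4.
Among the 5 still-open variables, 8 fits only Alice (and all 5 values in {2, 5, 6, 7, 8} must be used), so Alice = 8.

8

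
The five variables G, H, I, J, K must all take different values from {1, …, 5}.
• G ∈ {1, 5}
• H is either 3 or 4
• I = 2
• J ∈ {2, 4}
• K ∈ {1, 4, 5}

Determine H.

3

I must be 2 (only option left). So J can't be 2.
J must be 4 (only option left). Strike 4 from H, K.
So H = 3.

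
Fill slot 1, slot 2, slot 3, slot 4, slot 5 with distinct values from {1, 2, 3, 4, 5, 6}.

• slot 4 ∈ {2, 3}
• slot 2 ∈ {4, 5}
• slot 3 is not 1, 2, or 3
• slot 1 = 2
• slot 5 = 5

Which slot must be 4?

slot 1 has just one choice, so slot 1 = 2. Remove 2 from slot 4.
slot 4 has just one choice, so slot 4 = 3.
slot 5 has just one choice, so slot 5 = 5. Eliminate 5 elsewhere: slot 2, slot 3.
So 4 goes to slot 2.

slot 2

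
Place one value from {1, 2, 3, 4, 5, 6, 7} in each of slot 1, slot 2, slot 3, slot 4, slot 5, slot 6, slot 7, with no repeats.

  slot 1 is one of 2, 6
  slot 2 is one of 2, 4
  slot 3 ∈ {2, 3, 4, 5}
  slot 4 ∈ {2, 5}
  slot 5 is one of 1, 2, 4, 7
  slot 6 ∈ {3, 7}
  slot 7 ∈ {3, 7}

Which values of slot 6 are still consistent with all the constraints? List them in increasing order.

The 7 variables together cover exactly {1, 2, 3, 4, 5, 6, 7} — 7 values for 7 variables — and 1 appears only in slot 5's list, so slot 5 = 1.
The 6 still-open variables draw from only 6 values {2, 3, 4, 5, 6, 7}, so each is used; only slot 1 can be 6, hence slot 1 = 6.
slot 6 and slot 7 between them cover only {3, 7} — a naked pair. Remove those values from slot 3.
No further eliminations apply; slot 6 can still be any of 3, 7.

3, 7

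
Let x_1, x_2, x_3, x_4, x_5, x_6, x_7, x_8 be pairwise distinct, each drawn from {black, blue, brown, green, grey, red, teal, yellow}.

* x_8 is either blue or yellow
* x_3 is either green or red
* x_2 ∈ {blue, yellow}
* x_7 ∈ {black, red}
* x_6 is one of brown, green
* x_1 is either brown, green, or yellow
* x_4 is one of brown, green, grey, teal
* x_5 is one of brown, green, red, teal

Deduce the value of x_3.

Among the 8 variables, black fits only x_7 (and all 8 values in {black, blue, brown, green, grey, red, teal, yellow} must be used), so x_7 = black.
The 7 still-open variables together cover exactly {blue, brown, green, grey, red, teal, yellow} — 7 values for 7 variables — and grey appears only in x_4's list, so x_4 = grey.
The 6 still-open variables together cover exactly {blue, brown, green, red, teal, yellow} — 6 values for 6 variables — and teal appears only in x_5's list, so x_5 = teal.
Among the 5 still-open variables, red fits only x_3 (and all 5 values in {blue, brown, green, red, yellow} must be used), so x_3 = red.

red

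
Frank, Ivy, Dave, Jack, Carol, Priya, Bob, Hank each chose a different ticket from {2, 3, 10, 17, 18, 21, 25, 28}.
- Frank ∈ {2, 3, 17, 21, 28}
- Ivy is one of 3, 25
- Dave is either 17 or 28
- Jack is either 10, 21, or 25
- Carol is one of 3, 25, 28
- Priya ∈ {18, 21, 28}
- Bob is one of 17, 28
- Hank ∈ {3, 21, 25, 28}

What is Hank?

21

The 8 variables draw from only 8 values {2, 3, 10, 17, 18, 21, 25, 28}, so each is used; only Frank can be 2, hence Frank = 2.
The 7 still-open variables draw from only 7 values {3, 10, 17, 18, 21, 25, 28}, so each is used; only Jack can be 10, hence Jack = 10.
The 6 still-open variables draw from only 6 values {3, 17, 18, 21, 25, 28}, so each is used; only Priya can be 18, hence Priya = 18.
The 5 still-open variables together cover exactly {3, 17, 21, 25, 28} — 5 values for 5 variables — and 21 appears only in Hank's list, so Hank = 21.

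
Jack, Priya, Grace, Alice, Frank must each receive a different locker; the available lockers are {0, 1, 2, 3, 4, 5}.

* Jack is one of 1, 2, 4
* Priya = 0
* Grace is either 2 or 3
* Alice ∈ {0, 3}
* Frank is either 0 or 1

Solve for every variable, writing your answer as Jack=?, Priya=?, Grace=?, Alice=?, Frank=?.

Jack=4, Priya=0, Grace=2, Alice=3, Frank=1

Priya must be 0 (only option left). Remove 0 from Alice, Frank.
Alice's domain is down to {3}, so Alice = 3. Eliminate 3 elsewhere: Grace.
That leaves Frank = 1. Remove 1 from Jack.
That leaves Grace = 2. Remove 2 from Jack.
Jack's domain is down to {4}, so Jack = 4.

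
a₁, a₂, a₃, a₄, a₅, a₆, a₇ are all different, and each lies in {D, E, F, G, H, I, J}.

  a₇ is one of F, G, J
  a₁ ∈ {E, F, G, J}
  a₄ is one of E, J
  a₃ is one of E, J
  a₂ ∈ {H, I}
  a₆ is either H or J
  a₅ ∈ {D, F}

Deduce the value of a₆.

The 7 variables draw from only 7 values {D, E, F, G, H, I, J}, so each is used; only a₅ can be D, hence a₅ = D.
The 6 still-open variables draw from only 6 values {E, F, G, H, I, J}, so each is used; only a₂ can be I, hence a₂ = I.
The 5 still-open variables draw from only 5 values {E, F, G, H, J}, so each is used; only a₆ can be H, hence a₆ = H.

H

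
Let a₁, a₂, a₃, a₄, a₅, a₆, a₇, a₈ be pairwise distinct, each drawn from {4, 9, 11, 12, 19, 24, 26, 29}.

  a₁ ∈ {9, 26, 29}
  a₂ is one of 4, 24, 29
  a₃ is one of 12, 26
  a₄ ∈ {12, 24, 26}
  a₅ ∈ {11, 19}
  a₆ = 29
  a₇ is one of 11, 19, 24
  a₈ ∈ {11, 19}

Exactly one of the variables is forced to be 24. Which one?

a₆'s domain is down to {29}, so a₆ = 29. Remove 29 from a₁, a₂.
Among the 7 still-open variables, 4 fits only a₂ (and all 7 values in {4, 9, 11, 12, 19, 24, 26} must be used), so a₂ = 4.
The 6 still-open variables together cover exactly {9, 11, 12, 19, 24, 26} — 6 values for 6 variables — and 9 appears only in a₁'s list, so a₁ = 9.
a₅ and a₈ share exactly the 2 values {11, 19}; by pigeonhole those values go to them, so strike 11, 19 from a₇.
So 24 goes to a₇.

a₇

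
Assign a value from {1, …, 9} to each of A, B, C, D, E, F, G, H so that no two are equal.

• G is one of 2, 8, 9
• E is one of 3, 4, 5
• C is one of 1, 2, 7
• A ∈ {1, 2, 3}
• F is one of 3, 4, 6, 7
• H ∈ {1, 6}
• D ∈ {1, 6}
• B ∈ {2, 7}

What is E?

5

D and H share exactly the 2 values {1, 6}; by pigeonhole those values go to them, so strike 1, 6 from A, C, F.
B and C share exactly the 2 values {2, 7}; by pigeonhole those values go to them, so strike 2, 7 from A, F, G.
A must be 3 (only option left). Remove 3 from E, F.
That leaves F = 4. So E can't be 4.
So E = 5.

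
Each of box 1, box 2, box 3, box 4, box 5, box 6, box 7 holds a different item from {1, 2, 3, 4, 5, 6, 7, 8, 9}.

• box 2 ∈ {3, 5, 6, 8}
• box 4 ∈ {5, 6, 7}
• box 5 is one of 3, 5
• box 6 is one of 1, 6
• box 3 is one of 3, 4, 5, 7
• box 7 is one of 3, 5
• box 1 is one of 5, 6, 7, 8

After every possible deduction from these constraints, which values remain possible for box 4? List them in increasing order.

The 7 variables draw from only 7 values {1, 3, 4, 5, 6, 7, 8}, so each is used; only box 6 can be 1, hence box 6 = 1.
The 6 still-open variables draw from only 6 values {3, 4, 5, 6, 7, 8}, so each is used; only box 3 can be 4, hence box 3 = 4.
box 5 and box 7 between them cover only {3, 5} — a naked pair. Remove those values from box 1, box 2, box 4.
No further eliminations apply; box 4 can still be any of 6, 7.

6, 7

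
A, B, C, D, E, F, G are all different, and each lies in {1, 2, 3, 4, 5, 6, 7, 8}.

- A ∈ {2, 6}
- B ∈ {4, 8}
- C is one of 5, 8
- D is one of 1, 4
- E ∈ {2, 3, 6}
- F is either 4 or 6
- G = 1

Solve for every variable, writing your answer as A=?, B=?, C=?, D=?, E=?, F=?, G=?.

G's domain is down to {1}, so G = 1. Eliminate 1 elsewhere: D.
D has just one choice, so D = 4. So B, F can't be 4.
That leaves F = 6. So A, E can't be 6.
A must be 2 (only option left). So E can't be 2.
That leaves B = 8. Remove 8 from C.
C's domain is down to {5}, so C = 5.
That leaves E = 3.

A=2, B=8, C=5, D=4, E=3, F=6, G=1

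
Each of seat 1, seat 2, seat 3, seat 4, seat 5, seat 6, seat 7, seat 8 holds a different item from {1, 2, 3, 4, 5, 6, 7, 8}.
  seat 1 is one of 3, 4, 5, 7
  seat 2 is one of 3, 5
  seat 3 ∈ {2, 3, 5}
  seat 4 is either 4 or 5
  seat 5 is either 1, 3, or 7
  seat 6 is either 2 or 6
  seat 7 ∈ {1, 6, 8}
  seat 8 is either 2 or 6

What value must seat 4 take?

The 8 variables draw from only 8 values {1, 2, 3, 4, 5, 6, 7, 8}, so each is used; only seat 7 can be 8, hence seat 7 = 8.
The 7 still-open variables draw from only 7 values {1, 2, 3, 4, 5, 6, 7}, so each is used; only seat 5 can be 1, hence seat 5 = 1.
The 6 still-open variables draw from only 6 values {2, 3, 4, 5, 6, 7}, so each is used; only seat 1 can be 7, hence seat 1 = 7.
The 5 still-open variables draw from only 5 values {2, 3, 4, 5, 6}, so each is used; only seat 4 can be 4, hence seat 4 = 4.

4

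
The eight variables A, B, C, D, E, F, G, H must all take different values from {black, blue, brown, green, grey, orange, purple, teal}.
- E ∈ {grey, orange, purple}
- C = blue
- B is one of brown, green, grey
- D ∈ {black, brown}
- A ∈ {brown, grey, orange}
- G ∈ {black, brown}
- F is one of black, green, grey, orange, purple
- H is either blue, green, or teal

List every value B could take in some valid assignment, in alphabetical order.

green, grey

C must be blue (only option left). So H can't be blue.
Among the 7 still-open variables, teal fits only H (and all 7 values in {black, brown, green, grey, orange, purple, teal} must be used), so H = teal.
The 2 variables D and G are confined to {black, brown}, which locks those values in; drop them from A, B, F.
No further eliminations apply; B can still be any of green, grey.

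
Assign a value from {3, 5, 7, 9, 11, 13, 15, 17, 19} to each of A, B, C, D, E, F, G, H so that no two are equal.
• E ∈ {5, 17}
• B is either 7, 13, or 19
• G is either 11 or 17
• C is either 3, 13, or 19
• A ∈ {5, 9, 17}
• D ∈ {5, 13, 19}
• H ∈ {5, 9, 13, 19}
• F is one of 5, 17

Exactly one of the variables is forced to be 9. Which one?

A

The 8 variables draw from only 8 values {3, 5, 7, 9, 11, 13, 17, 19}, so each is used; only C can be 3, hence C = 3.
Among the 7 still-open variables, 7 fits only B (and all 7 values in {5, 7, 9, 11, 13, 17, 19} must be used), so B = 7.
The 6 still-open variables together cover exactly {5, 9, 11, 13, 17, 19} — 6 values for 6 variables — and 11 appears only in G's list, so G = 11.
E and F between them cover only {5, 17} — a naked pair. Remove those values from A, D, H.
So 9 goes to A.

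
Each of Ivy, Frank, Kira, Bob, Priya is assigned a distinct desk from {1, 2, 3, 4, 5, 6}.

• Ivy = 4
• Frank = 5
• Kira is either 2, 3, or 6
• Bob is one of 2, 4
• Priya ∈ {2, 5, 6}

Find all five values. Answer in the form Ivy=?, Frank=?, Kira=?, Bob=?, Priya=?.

Ivy=4, Frank=5, Kira=3, Bob=2, Priya=6

Ivy must be 4 (only option left). Eliminate 4 elsewhere: Bob.
Frank's domain is down to {5}, so Frank = 5. So Priya can't be 5.
Bob's domain is down to {2}, so Bob = 2. Remove 2 from Kira, Priya.
Priya's domain is down to {6}, so Priya = 6. So Kira can't be 6.
Kira must be 3 (only option left).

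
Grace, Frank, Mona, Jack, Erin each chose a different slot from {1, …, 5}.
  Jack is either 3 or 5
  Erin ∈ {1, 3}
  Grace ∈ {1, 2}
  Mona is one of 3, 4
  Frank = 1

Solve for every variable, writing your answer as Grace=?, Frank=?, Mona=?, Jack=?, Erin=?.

Grace=2, Frank=1, Mona=4, Jack=5, Erin=3

Frank must be 1 (only option left). Eliminate 1 elsewhere: Grace, Erin.
Erin has just one choice, so Erin = 3. So Mona, Jack can't be 3.
Grace has just one choice, so Grace = 2.
Mona must be 4 (only option left).
Jack must be 5 (only option left).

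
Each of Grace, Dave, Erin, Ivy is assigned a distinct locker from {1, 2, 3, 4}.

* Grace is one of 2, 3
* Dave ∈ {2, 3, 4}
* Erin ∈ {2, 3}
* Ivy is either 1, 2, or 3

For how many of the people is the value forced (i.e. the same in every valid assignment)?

2

The 4 variables together cover exactly {1, 2, 3, 4} — 4 values for 4 variables — and 1 appears only in Ivy's list, so Ivy = 1.
The 3 still-open variables together cover exactly {2, 3, 4} — 3 values for 3 variables — and 4 appears only in Dave's list, so Dave = 4.
Determined: Dave=4, Ivy=1. The other people each still have more than one consistent value. That makes 2.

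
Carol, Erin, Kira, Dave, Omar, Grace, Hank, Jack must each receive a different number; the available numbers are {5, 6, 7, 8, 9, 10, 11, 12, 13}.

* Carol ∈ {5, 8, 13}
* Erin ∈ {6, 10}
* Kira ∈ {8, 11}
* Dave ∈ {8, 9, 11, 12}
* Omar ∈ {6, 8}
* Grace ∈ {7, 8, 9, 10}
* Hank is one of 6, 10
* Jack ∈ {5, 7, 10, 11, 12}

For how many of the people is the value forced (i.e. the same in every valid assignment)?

2

The 2 variables Erin and Hank are confined to {6, 10}, which locks those values in; drop them from Omar, Grace, Jack.
Omar must be 8 (only option left). Eliminate 8 elsewhere: Carol, Kira, Dave, Grace.
Kira has just one choice, so Kira = 11. Eliminate 11 elsewhere: Dave, Jack.
Determined: Kira=11, Omar=8. The other people each still have more than one consistent value. That makes 2.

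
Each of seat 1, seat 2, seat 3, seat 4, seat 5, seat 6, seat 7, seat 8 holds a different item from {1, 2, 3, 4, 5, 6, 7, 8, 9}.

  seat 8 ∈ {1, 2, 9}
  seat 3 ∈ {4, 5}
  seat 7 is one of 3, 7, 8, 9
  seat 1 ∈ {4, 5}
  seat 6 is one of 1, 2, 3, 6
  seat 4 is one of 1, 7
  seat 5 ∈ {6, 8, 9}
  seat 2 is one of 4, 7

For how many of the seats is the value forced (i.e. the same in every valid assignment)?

seat 1 and seat 3 between them cover only {4, 5} — a naked pair. Remove those values from seat 2.
seat 2 must be 7 (only option left). So seat 4, seat 7 can't be 7.
seat 4 has just one choice, so seat 4 = 1. Strike 1 from seat 6, seat 8.
Determined: seat 2=7, seat 4=1. The other seats each still have more than one consistent value. That makes 2.

2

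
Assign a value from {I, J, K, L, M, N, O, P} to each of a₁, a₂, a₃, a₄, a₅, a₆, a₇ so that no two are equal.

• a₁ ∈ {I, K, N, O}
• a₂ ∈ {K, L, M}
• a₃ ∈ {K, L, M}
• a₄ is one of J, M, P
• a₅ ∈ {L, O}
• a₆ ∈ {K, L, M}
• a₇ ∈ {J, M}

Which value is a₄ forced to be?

P

a₂, a₃, a₆ share exactly the 3 values {K, L, M}; by pigeonhole those values go to them, so strike K, L, M from a₁, a₄, a₅, a₇.
That leaves a₅ = O. Eliminate O elsewhere: a₁.
a₇ must be J (only option left). Eliminate J elsewhere: a₄.
So a₄ = P.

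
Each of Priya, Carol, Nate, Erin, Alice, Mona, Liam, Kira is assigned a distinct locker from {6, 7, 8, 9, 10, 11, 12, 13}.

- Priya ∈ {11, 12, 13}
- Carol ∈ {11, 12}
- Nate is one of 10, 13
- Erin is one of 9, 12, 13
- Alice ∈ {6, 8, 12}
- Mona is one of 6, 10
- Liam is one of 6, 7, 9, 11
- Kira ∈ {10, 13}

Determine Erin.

9

The 8 variables draw from only 8 values {6, 7, 8, 9, 10, 11, 12, 13}, so each is used; only Liam can be 7, hence Liam = 7.
The 7 still-open variables together cover exactly {6, 8, 9, 10, 11, 12, 13} — 7 values for 7 variables — and 8 appears only in Alice's list, so Alice = 8.
The 6 still-open variables draw from only 6 values {6, 9, 10, 11, 12, 13}, so each is used; only Mona can be 6, hence Mona = 6.
Among the 5 still-open variables, 9 fits only Erin (and all 5 values in {9, 10, 11, 12, 13} must be used), so Erin = 9.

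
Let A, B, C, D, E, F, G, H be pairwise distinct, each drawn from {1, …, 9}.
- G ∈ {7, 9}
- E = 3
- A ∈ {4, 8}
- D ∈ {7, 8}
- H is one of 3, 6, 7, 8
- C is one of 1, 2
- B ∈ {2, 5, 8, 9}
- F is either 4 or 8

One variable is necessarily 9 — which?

G

E's domain is down to {3}, so E = 3. So H can't be 3.
A and F share exactly the 2 values {4, 8}; by pigeonhole those values go to them, so strike 4, 8 from B, D, H.
D must be 7 (only option left). So G, H can't be 7.
So 9 goes to G.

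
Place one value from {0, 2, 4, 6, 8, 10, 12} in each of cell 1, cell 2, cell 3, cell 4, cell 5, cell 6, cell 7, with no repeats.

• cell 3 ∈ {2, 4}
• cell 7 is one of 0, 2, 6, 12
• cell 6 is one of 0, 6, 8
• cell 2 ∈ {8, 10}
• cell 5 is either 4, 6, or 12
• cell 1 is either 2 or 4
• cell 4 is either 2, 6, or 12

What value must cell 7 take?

The 7 variables together cover exactly {0, 2, 4, 6, 8, 10, 12} — 7 values for 7 variables — and 10 appears only in cell 2's list, so cell 2 = 10.
The 6 still-open variables together cover exactly {0, 2, 4, 6, 8, 12} — 6 values for 6 variables — and 8 appears only in cell 6's list, so cell 6 = 8.
The 5 still-open variables draw from only 5 values {0, 2, 4, 6, 12}, so each is used; only cell 7 can be 0, hence cell 7 = 0.

0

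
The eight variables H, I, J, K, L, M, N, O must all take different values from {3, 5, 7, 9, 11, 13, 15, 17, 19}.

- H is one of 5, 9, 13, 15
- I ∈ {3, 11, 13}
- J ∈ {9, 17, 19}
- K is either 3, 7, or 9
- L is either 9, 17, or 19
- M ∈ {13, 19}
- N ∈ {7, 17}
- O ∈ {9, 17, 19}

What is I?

The 3 variables J, L, O are confined to {9, 17, 19}, which locks those values in; drop them from H, K, M, N.
M has just one choice, so M = 13. Strike 13 from H, I.
That leaves N = 7. So K can't be 7.
K must be 3 (only option left). So I can't be 3.
So I = 11.

11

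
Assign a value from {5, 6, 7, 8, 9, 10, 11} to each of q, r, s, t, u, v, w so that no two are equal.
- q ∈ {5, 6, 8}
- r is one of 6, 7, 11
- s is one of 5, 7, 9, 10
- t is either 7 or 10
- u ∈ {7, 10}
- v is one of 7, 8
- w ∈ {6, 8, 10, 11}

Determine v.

8

The 7 variables draw from only 7 values {5, 6, 7, 8, 9, 10, 11}, so each is used; only s can be 9, hence s = 9.
Among the 6 still-open variables, 5 fits only q (and all 6 values in {5, 6, 7, 8, 10, 11} must be used), so q = 5.
t and u between them cover only {7, 10} — a naked pair. Remove those values from r, v, w.
So v = 8.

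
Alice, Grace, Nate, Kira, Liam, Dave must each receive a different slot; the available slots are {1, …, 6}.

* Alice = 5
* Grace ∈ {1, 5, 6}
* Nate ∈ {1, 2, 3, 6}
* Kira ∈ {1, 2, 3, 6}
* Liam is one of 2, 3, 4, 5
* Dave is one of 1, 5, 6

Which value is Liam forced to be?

Alice must be 5 (only option left). Eliminate 5 elsewhere: Grace, Liam, Dave.
Among the 5 still-open variables, 4 fits only Liam (and all 5 values in {1, 2, 3, 4, 6} must be used), so Liam = 4.

4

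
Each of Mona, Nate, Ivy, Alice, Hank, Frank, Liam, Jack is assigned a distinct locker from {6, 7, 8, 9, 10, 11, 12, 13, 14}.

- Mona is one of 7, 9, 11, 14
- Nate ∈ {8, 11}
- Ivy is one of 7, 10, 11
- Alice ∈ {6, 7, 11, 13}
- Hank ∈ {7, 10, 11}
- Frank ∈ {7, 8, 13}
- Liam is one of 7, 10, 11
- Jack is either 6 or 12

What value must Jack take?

Ivy, Hank, Liam between them cover only {7, 10, 11} — a naked triple. Remove those values from Mona, Nate, Alice, Frank.
Nate must be 8 (only option left). Remove 8 from Frank.
Frank must be 13 (only option left). Strike 13 from Alice.
Alice has just one choice, so Alice = 6. Eliminate 6 elsewhere: Jack.
So Jack = 12.

12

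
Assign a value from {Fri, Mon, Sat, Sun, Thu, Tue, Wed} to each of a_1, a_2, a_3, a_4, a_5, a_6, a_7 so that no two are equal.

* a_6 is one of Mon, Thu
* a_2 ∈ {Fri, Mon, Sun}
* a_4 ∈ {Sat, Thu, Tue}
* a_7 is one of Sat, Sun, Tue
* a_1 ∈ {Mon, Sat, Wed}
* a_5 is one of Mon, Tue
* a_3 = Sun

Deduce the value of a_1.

Wed

a_3 must be Sun (only option left). Strike Sun from a_2, a_7.
The 6 still-open variables draw from only 6 values {Fri, Mon, Sat, Thu, Tue, Wed}, so each is used; only a_2 can be Fri, hence a_2 = Fri.
The 5 still-open variables draw from only 5 values {Mon, Sat, Thu, Tue, Wed}, so each is used; only a_1 can be Wed, hence a_1 = Wed.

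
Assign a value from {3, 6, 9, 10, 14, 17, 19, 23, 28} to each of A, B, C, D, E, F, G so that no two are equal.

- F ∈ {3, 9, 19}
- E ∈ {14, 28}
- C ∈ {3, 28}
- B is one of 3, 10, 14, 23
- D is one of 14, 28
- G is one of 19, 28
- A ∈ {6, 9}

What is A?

6

The 2 variables D and E are confined to {14, 28}, which locks those values in; drop them from B, C, G.
That leaves C = 3. Eliminate 3 elsewhere: B, F.
G has just one choice, so G = 19. Strike 19 from F.
F's domain is down to {9}, so F = 9. Remove 9 from A.
So A = 6.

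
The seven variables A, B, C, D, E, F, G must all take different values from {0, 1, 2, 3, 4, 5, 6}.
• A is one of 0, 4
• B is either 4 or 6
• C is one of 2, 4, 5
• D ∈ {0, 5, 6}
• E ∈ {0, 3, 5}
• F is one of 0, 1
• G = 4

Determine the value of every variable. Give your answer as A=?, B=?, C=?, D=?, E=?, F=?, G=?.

G has just one choice, so G = 4. Remove 4 from A, B, C.
That leaves A = 0. Remove 0 from D, E, F.
B has just one choice, so B = 6. So D can't be 6.
That leaves D = 5. Strike 5 from C, E.
E must be 3 (only option left).
F must be 1 (only option left).
C's domain is down to {2}, so C = 2.

A=0, B=6, C=2, D=5, E=3, F=1, G=4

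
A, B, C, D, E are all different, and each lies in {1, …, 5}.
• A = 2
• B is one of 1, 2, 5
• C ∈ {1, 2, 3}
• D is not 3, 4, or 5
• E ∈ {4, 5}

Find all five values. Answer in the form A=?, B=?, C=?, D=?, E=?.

A=2, B=5, C=3, D=1, E=4

A must be 2 (only option left). Strike 2 from B, C, D.
D has just one choice, so D = 1. Remove 1 from B, C.
B's domain is down to {5}, so B = 5. So E can't be 5.
C's domain is down to {3}, so C = 3.
E must be 4 (only option left).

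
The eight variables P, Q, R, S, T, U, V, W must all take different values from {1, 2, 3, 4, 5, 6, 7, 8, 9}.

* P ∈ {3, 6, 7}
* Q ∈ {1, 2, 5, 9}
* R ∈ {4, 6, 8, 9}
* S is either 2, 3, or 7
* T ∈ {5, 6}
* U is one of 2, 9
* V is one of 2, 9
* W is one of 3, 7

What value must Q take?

The 2 variables U and V are confined to {2, 9}, which locks those values in; drop them from Q, R, S.
S and W between them cover only {3, 7} — a naked pair. Remove those values from P.
P must be 6 (only option left). So R, T can't be 6.
T has just one choice, so T = 5. So Q can't be 5.
So Q = 1.

1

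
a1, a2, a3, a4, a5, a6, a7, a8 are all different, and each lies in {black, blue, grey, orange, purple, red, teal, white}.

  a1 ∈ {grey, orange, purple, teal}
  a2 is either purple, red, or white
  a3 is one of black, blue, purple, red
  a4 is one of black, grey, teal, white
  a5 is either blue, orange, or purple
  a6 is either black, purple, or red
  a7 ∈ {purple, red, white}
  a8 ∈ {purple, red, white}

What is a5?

The 3 variables a2, a7, a8 are confined to {purple, red, white}, which locks those values in; drop them from a1, a3, a4, a5, a6.
a6 has just one choice, so a6 = black. So a3, a4 can't be black.
a3 has just one choice, so a3 = blue. Strike blue from a5.
So a5 = orange.

orange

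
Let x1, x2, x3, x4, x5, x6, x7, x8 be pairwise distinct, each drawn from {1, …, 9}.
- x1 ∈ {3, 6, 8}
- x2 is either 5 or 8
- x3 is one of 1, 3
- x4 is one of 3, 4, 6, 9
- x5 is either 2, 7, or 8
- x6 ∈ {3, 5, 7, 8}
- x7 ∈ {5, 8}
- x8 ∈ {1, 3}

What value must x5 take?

2

x2 and x7 between them cover only {5, 8} — a naked pair. Remove those values from x1, x5, x6.
The 2 variables x3 and x8 are confined to {1, 3}, which locks those values in; drop them from x1, x4, x6.
x1 has just one choice, so x1 = 6. Eliminate 6 elsewhere: x4.
x6 has just one choice, so x6 = 7. Remove 7 from x5.
So x5 = 2.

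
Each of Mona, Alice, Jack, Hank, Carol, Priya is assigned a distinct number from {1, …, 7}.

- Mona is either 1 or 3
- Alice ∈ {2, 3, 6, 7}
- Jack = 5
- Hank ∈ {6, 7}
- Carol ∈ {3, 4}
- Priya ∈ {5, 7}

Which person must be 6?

Jack must be 5 (only option left). Strike 5 from Priya.
Priya must be 7 (only option left). Eliminate 7 elsewhere: Alice, Hank.
So 6 goes to Hank.

Hank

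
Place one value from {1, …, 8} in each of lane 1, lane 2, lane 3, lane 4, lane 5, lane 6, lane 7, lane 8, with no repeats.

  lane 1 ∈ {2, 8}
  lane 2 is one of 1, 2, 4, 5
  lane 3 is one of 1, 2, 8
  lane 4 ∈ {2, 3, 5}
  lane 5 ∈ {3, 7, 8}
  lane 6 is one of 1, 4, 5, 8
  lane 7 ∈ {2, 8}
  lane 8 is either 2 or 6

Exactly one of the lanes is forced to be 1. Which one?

lane 3

The 8 variables draw from only 8 values {1, 2, 3, 4, 5, 6, 7, 8}, so each is used; only lane 8 can be 6, hence lane 8 = 6.
The 7 still-open variables together cover exactly {1, 2, 3, 4, 5, 7, 8} — 7 values for 7 variables — and 7 appears only in lane 5's list, so lane 5 = 7.
The 6 still-open variables together cover exactly {1, 2, 3, 4, 5, 8} — 6 values for 6 variables — and 3 appears only in lane 4's list, so lane 4 = 3.
The 2 variables lane 1 and lane 7 are confined to {2, 8}, which locks those values in; drop them from lane 2, lane 3, lane 6.
So 1 goes to lane 3.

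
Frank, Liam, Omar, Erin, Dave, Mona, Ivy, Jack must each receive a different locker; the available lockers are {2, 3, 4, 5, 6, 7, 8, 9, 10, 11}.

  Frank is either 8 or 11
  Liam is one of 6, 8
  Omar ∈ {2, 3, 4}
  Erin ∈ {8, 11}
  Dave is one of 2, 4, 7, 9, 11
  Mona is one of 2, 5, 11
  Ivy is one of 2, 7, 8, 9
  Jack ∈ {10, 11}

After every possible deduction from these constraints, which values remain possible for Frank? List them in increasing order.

8, 11

The 2 variables Frank and Erin are confined to {8, 11}, which locks those values in; drop them from Liam, Dave, Mona, Ivy, Jack.
Liam must be 6 (only option left).
Jack has just one choice, so Jack = 10.
No further eliminations apply; Frank can still be any of 8, 11.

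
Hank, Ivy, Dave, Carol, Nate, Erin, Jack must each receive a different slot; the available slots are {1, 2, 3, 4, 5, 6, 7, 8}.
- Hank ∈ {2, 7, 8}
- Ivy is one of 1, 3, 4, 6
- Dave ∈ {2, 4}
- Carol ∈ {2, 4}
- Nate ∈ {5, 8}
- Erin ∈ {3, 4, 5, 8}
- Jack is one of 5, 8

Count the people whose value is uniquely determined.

The 2 variables Dave and Carol are confined to {2, 4}, which locks those values in; drop them from Hank, Ivy, Erin.
Nate and Jack between them cover only {5, 8} — a naked pair. Remove those values from Hank, Erin.
Hank has just one choice, so Hank = 7.
Erin must be 3 (only option left). So Ivy can't be 3.
Determined: Hank=7, Erin=3. The other people each still have more than one consistent value. That makes 2.

2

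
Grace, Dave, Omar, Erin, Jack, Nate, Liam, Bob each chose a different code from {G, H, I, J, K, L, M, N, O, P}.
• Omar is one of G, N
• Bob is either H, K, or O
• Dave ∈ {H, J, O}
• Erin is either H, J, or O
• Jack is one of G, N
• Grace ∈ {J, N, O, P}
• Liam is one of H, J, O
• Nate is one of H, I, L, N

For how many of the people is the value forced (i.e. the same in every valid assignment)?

Omar and Jack between them cover only {G, N} — a naked pair. Remove those values from Grace, Nate.
Dave, Erin, Liam between them cover only {H, J, O} — a naked triple. Remove those values from Grace, Nate, Bob.
Grace's domain is down to {P}, so Grace = P.
Bob must be K (only option left).
Determined: Grace=P, Bob=K. The other people each still have more than one consistent value. That makes 2.

2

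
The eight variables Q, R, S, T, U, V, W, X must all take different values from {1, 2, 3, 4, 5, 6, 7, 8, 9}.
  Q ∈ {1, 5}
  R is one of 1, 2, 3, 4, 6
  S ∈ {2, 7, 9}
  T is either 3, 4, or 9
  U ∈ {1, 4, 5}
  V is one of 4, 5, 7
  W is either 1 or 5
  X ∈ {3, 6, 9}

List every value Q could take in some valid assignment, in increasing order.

The 2 variables Q and W are confined to {1, 5}, which locks those values in; drop them from R, U, V.
U's domain is down to {4}, so U = 4. So R, T, V can't be 4.
V must be 7 (only option left). So S can't be 7.
No further eliminations apply; Q can still be any of 1, 5.

1, 5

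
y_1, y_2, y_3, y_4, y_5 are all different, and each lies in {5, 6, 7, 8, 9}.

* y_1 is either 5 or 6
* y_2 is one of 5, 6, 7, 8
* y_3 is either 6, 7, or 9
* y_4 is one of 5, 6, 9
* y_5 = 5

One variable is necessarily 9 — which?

y_5's domain is down to {5}, so y_5 = 5. So y_1, y_2, y_4 can't be 5.
y_1 has just one choice, so y_1 = 6. Eliminate 6 elsewhere: y_2, y_3, y_4.
So 9 goes to y_4.

y_4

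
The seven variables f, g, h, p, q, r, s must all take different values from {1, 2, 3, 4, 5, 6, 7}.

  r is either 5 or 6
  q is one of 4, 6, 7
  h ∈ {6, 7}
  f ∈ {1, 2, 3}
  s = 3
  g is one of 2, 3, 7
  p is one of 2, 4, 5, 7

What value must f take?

s must be 3 (only option left). So f, g can't be 3.
The 6 still-open variables together cover exactly {1, 2, 4, 5, 6, 7} — 6 values for 6 variables — and 1 appears only in f's list, so f = 1.

1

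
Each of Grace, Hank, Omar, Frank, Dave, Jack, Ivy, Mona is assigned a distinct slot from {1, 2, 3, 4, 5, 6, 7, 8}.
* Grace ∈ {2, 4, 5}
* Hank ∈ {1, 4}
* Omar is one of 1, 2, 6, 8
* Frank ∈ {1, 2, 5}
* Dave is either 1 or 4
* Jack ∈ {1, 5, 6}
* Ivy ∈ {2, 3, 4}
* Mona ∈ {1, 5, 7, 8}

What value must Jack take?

The 8 variables draw from only 8 values {1, 2, 3, 4, 5, 6, 7, 8}, so each is used; only Ivy can be 3, hence Ivy = 3.
The 7 still-open variables together cover exactly {1, 2, 4, 5, 6, 7, 8} — 7 values for 7 variables — and 7 appears only in Mona's list, so Mona = 7.
The 6 still-open variables together cover exactly {1, 2, 4, 5, 6, 8} — 6 values for 6 variables — and 8 appears only in Omar's list, so Omar = 8.
The 5 still-open variables together cover exactly {1, 2, 4, 5, 6} — 5 values for 5 variables — and 6 appears only in Jack's list, so Jack = 6.

6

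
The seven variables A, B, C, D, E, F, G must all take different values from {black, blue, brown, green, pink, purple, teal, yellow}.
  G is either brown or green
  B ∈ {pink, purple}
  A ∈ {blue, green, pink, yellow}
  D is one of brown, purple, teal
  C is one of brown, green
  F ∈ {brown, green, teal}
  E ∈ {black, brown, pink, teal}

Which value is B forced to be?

C and G share exactly the 2 values {brown, green}; by pigeonhole those values go to them, so strike brown, green from A, D, E, F.
F has just one choice, so F = teal. So D, E can't be teal.
That leaves D = purple. So B can't be purple.
So B = pink.

pink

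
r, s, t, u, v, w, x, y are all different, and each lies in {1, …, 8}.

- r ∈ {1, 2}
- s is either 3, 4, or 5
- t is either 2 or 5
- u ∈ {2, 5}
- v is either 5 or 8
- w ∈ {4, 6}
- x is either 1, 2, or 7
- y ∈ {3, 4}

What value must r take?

Among the 8 variables, 6 fits only w (and all 8 values in {1, 2, 3, 4, 5, 6, 7, 8} must be used), so w = 6.
Among the 7 still-open variables, 7 fits only x (and all 7 values in {1, 2, 3, 4, 5, 7, 8} must be used), so x = 7.
The 6 still-open variables draw from only 6 values {1, 2, 3, 4, 5, 8}, so each is used; only r can be 1, hence r = 1.

1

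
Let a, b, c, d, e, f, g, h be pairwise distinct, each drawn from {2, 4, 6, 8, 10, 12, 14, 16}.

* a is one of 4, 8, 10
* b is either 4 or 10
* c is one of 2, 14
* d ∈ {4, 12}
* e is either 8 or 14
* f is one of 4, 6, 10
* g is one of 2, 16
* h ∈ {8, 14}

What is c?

The 8 variables draw from only 8 values {2, 4, 6, 8, 10, 12, 14, 16}, so each is used; only f can be 6, hence f = 6.
The 7 still-open variables together cover exactly {2, 4, 8, 10, 12, 14, 16} — 7 values for 7 variables — and 12 appears only in d's list, so d = 12.
The 6 still-open variables together cover exactly {2, 4, 8, 10, 14, 16} — 6 values for 6 variables — and 16 appears only in g's list, so g = 16.
The 5 still-open variables draw from only 5 values {2, 4, 8, 10, 14}, so each is used; only c can be 2, hence c = 2.

2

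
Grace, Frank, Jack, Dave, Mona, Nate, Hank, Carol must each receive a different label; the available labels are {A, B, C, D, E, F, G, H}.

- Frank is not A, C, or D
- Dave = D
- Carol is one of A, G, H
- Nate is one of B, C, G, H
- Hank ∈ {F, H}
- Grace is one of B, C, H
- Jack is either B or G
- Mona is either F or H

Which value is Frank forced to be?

Dave must be D (only option left).
Among the 7 still-open variables, A fits only Carol (and all 7 values in {A, B, C, E, F, G, H} must be used), so Carol = A.
The 6 still-open variables draw from only 6 values {B, C, E, F, G, H}, so each is used; only Frank can be E, hence Frank = E.

E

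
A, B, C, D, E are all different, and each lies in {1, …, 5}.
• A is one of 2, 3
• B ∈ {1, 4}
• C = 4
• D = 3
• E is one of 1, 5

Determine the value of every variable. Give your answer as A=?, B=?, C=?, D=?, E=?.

C must be 4 (only option left). Eliminate 4 elsewhere: B.
D must be 3 (only option left). Eliminate 3 elsewhere: A.
A's domain is down to {2}, so A = 2.
B must be 1 (only option left). So E can't be 1.
E has just one choice, so E = 5.

A=2, B=1, C=4, D=3, E=5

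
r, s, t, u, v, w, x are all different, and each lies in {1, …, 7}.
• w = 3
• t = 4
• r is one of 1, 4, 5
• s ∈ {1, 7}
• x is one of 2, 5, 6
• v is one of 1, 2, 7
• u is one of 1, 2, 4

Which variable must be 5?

t must be 4 (only option left). Strike 4 from r, u.
w's domain is down to {3}, so w = 3.
The 5 still-open variables together cover exactly {1, 2, 5, 6, 7} — 5 values for 5 variables — and 6 appears only in x's list, so x = 6.
The 4 still-open variables together cover exactly {1, 2, 5, 7} — 4 values for 4 variables — and 5 appears only in r's list, so r = 5.

r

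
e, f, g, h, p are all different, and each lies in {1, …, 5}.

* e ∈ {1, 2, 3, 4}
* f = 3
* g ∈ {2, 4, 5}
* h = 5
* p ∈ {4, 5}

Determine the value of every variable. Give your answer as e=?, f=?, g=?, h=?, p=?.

e=1, f=3, g=2, h=5, p=4

f must be 3 (only option left). Remove 3 from e.
That leaves h = 5. So g, p can't be 5.
p's domain is down to {4}, so p = 4. Strike 4 from e, g.
g's domain is down to {2}, so g = 2. Strike 2 from e.
e has just one choice, so e = 1.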